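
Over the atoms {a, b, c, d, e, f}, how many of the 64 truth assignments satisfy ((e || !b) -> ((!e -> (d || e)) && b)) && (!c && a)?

Initial set: {(((e || !b) -> ((!e -> (d || e)) && b)) && (!c && a))}.
(((e || !b) -> ((!e -> (d || e)) && b)) && (!c && a)): α-rule — add ((e || !b) -> ((!e -> (d || e)) && b)), (!c && a).
(!c && a): α-rule — add !c, a.
((e || !b) -> ((!e -> (d || e)) && b)): β-rule — branch into !(e || !b)  //  ((!e -> (d || e)) && b).
  branch 1 (add !(e || !b)):
    !(e || !b): α-rule — add !e, !!b.
    ○ open, literals {a=T, b=T, c=F, e=F}.
  branch 2 (add ((!e -> (d || e)) && b)):
    ((!e -> (d || e)) && b): α-rule — add (!e -> (d || e)), b.
    (!e -> (d || e)): β-rule — branch into !!e  //  (d || e).
      branch 2.1 (add !!e):
        ○ open, literals {a=T, b=T, c=F, e=T}.
      branch 2.2 (add (d || e)):
        (d || e): β-rule — branch into d  //  e.
          branch 2.2.1 (add d):
            ○ open, literals {a=T, b=T, c=F, d=T}.
          branch 2.2.2 (add e):
            ○ open, literals {a=T, b=T, c=F, e=T}.
0 branches closed, 4 open.
Each open branch fixes some atoms; the unmentioned ones are free. Counting distinct full assignments: branch {a=T, b=T, c=F, e=F} (d, f) contributes 4 new; branch {a=T, b=T, c=F, e=T} (d, f) contributes 4 new; branch {a=T, b=T, c=F, d=T} (e, f) contributes 0 new; branch {a=T, b=T, c=F, e=T} (d, f) contributes 0 new. Total: 8.

8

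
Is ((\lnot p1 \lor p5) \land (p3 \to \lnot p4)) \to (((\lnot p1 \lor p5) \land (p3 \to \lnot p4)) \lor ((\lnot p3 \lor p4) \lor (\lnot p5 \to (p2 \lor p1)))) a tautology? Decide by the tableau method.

Assume the negation and expand:
Initial set: {\lnot (((\lnot p1 \lor p5) \land (p3 \to \lnot p4)) \to (((\lnot p1 \lor p5) \land (p3 \to \lnot p4)) \lor ((\lnot p3 \lor p4) \lor (\lnot p5 \to (p2 \lor p1)))))}.
\lnot (((\lnot p1 \lor p5) \land (p3 \to \lnot p4)) \to (((\lnot p1 \lor p5) \land (p3 \to \lnot p4)) \lor ((\lnot p3 \lor p4) \lor (\lnot p5 \to (p2 \lor p1))))): α-rule — add ((\lnot p1 \lor p5) \land (p3 \to \lnot p4)), \lnot (((\lnot p1 \lor p5) \land (p3 \to \lnot p4)) \lor ((\lnot p3 \lor p4) \lor (\lnot p5 \to (p2 \lor p1)))).
((\lnot p1 \lor p5) \land (p3 \to \lnot p4)): α-rule — add (\lnot p1 \lor p5), (p3 \to \lnot p4).
\lnot (((\lnot p1 \lor p5) \land (p3 \to \lnot p4)) \lor ((\lnot p3 \lor p4) \lor (\lnot p5 \to (p2 \lor p1)))): α-rule — add \lnot ((\lnot p1 \lor p5) \land (p3 \to \lnot p4)), \lnot ((\lnot p3 \lor p4) \lor (\lnot p5 \to (p2 \lor p1))).
\lnot ((\lnot p3 \lor p4) \lor (\lnot p5 \to (p2 \lor p1))): α-rule — add \lnot (\lnot p3 \lor p4), \lnot (\lnot p5 \to (p2 \lor p1)).
\lnot (\lnot p3 \lor p4): α-rule — add \lnot \lnot p3, \lnot p4.
\lnot (\lnot p5 \to (p2 \lor p1)): α-rule — add \lnot p5, \lnot (p2 \lor p1).
\lnot (p2 \lor p1): α-rule — add \lnot p2, \lnot p1.
(\lnot p1 \lor p5): β-rule — branch into \lnot p1  //  p5.
  branch 1 (add \lnot p1):
    (p3 \to \lnot p4): β-rule — branch into \lnot p3  //  \lnot p4.
      branch 1.1 (add \lnot p3):
        × closes — contains both p3 and \lnot p3.
      branch 1.2 (add \lnot p4):
        \lnot ((\lnot p1 \lor p5) \land (p3 \to \lnot p4)): β-rule — branch into \lnot (\lnot p1 \lor p5)  //  \lnot (p3 \to \lnot p4).
          branch 1.2.1 (add \lnot (\lnot p1 \lor p5)):
            \lnot (\lnot p1 \lor p5): α-rule — add \lnot \lnot p1, \lnot p5.
            × closes — contains both p1 and \lnot p1.
          branch 1.2.2 (add \lnot (p3 \to \lnot p4)):
            \lnot (p3 \to \lnot p4): α-rule — add p3, \lnot \lnot p4.
            × closes — contains both p4 and \lnot p4.
  branch 2 (add p5):
    × closes — contains both p5 and \lnot p5.
All 4 branches close.
Every branch closed, so the negation is unsatisfiable and the formula is valid.

Valid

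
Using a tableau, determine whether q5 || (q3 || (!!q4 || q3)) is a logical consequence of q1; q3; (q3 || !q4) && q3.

Yes

Initial set: {T q1; T q3; T ((q3 || !q4) && q3); F (q5 || (q3 || (!!q4 || q3)))}.
T ((q3 || !q4) && q3): α-rule — add T (q3 || !q4), T q3.
F (q5 || (q3 || (!!q4 || q3))): α-rule — add F q5, F (q3 || (!!q4 || q3)).
F (q3 || (!!q4 || q3)): α-rule — add F q3, F (!!q4 || q3).
× closes — contains both q3 and !q3.
All 1 branch closes.
Every branch closed, so the premises entail the conclusion.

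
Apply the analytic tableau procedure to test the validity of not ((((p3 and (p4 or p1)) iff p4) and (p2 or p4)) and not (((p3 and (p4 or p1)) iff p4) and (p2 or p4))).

Valid

Assume the negation and expand:
Initial set: {F not ((((p3 and (p4 or p1)) iff p4) and (p2 or p4)) and not (((p3 and (p4 or p1)) iff p4) and (p2 or p4)))}.
F not ((((p3 and (p4 or p1)) iff p4) and (p2 or p4)) and not (((p3 and (p4 or p1)) iff p4) and (p2 or p4))): α-rule — add T (((p3 and (p4 or p1)) iff p4) and (p2 or p4)), T not (((p3 and (p4 or p1)) iff p4) and (p2 or p4)).
T (((p3 and (p4 or p1)) iff p4) and (p2 or p4)): α-rule — add T ((p3 and (p4 or p1)) iff p4), T (p2 or p4).
T not (((p3 and (p4 or p1)) iff p4) and (p2 or p4)): β-rule — branch into F ((p3 and (p4 or p1)) iff p4)  //  F (p2 or p4).
  branch 1 (add F ((p3 and (p4 or p1)) iff p4)):
    T ((p3 and (p4 or p1)) iff p4): β-rule — branch into T (p3 and (p4 or p1)), T p4  //  F (p3 and (p4 or p1)), F p4.
      branch 1.1 (add T (p3 and (p4 or p1)), T p4):
        T (p3 and (p4 or p1)): α-rule — add T p3, T (p4 or p1).
        T (p2 or p4): β-rule — branch into T p2  //  T p4.
          branch 1.1.1 (add T p2):
            F ((p3 and (p4 or p1)) iff p4): β-rule — branch into T (p3 and (p4 or p1)), F p4  //  F (p3 and (p4 or p1)), T p4.
              branch 1.1.1.1 (add T (p3 and (p4 or p1)), F p4):
                × closes — contains both p4 and not p4.
              branch 1.1.1.2 (add F (p3 and (p4 or p1)), T p4):
                T (p4 or p1): β-rule — branch into T p4  //  T p1.
                  branch 1.1.1.2.1 (add T p4):
                    F (p3 and (p4 or p1)): β-rule — branch into F p3  //  F (p4 or p1).
                      branch 1.1.1.2.1.1 (add F p3):
                        × closes — contains both p3 and not p3.
                      branch 1.1.1.2.1.2 (add F (p4 or p1)):
                        F (p4 or p1): α-rule — add F p4, F p1.
                        × closes — contains both p4 and not p4.
                  branch 1.1.1.2.2 (add T p1):
                    F (p3 and (p4 or p1)): β-rule — branch into F p3  //  F (p4 or p1).
                      branch 1.1.1.2.2.1 (add F p3):
                        × closes — contains both p3 and not p3.
                      branch 1.1.1.2.2.2 (add F (p4 or p1)):
                        F (p4 or p1): α-rule — add F p4, F p1.
                        × closes — contains both p4 and not p4.
          branch 1.1.2 (add T p4):
            F ((p3 and (p4 or p1)) iff p4): β-rule — branch into T (p3 and (p4 or p1)), F p4  //  F (p3 and (p4 or p1)), T p4.
              branch 1.1.2.1 (add T (p3 and (p4 or p1)), F p4):
                × closes — contains both p4 and not p4.
              branch 1.1.2.2 (add F (p3 and (p4 or p1)), T p4):
                T (p4 or p1): β-rule — branch into T p4  //  T p1.
                  branch 1.1.2.2.1 (add T p4):
                    F (p3 and (p4 or p1)): β-rule — branch into F p3  //  F (p4 or p1).
                      branch 1.1.2.2.1.1 (add F p3):
                        × closes — contains both p3 and not p3.
                      branch 1.1.2.2.1.2 (add F (p4 or p1)):
                        F (p4 or p1): α-rule — add F p4, F p1.
                        × closes — contains both p4 and not p4.
                  branch 1.1.2.2.2 (add T p1):
                    F (p3 and (p4 or p1)): β-rule — branch into F p3  //  F (p4 or p1).
                      branch 1.1.2.2.2.1 (add F p3):
                        × closes — contains both p3 and not p3.
                      branch 1.1.2.2.2.2 (add F (p4 or p1)):
                        F (p4 or p1): α-rule — add F p4, F p1.
                        × closes — contains both p4 and not p4.
      branch 1.2 (add F (p3 and (p4 or p1)), F p4):
        T (p2 or p4): β-rule — branch into T p2  //  T p4.
          branch 1.2.1 (add T p2):
            F ((p3 and (p4 or p1)) iff p4): β-rule — branch into T (p3 and (p4 or p1)), F p4  //  F (p3 and (p4 or p1)), T p4.
              branch 1.2.1.1 (add T (p3 and (p4 or p1)), F p4):
                T (p3 and (p4 or p1)): α-rule — add T p3, T (p4 or p1).
                F (p3 and (p4 or p1)): β-rule — branch into F p3  //  F (p4 or p1).
                  branch 1.2.1.1.1 (add F p3):
                    × closes — contains both p3 and not p3.
                  branch 1.2.1.1.2 (add F (p4 or p1)):
                    F (p4 or p1): α-rule — add F p4, F p1.
                    T (p4 or p1): β-rule — branch into T p4  //  T p1.
                      branch 1.2.1.1.2.1 (add T p4):
                        × closes — contains both p4 and not p4.
                      branch 1.2.1.1.2.2 (add T p1):
                        × closes — contains both p1 and not p1.
              branch 1.2.1.2 (add F (p3 and (p4 or p1)), T p4):
                × closes — contains both p4 and not p4.
          branch 1.2.2 (add T p4):
            × closes — contains both p4 and not p4.
  branch 2 (add F (p2 or p4)):
    F (p2 or p4): α-rule — add F p2, F p4.
    T ((p3 and (p4 or p1)) iff p4): β-rule — branch into T (p3 and (p4 or p1)), T p4  //  F (p3 and (p4 or p1)), F p4.
      branch 2.1 (add T (p3 and (p4 or p1)), T p4):
        × closes — contains both p4 and not p4.
      branch 2.2 (add F (p3 and (p4 or p1)), F p4):
        T (p2 or p4): β-rule — branch into T p2  //  T p4.
          branch 2.2.1 (add T p2):
            × closes — contains both p2 and not p2.
          branch 2.2.2 (add T p4):
            × closes — contains both p4 and not p4.
All 18 branches close.
Every branch closed, so the negation is unsatisfiable and the formula is valid.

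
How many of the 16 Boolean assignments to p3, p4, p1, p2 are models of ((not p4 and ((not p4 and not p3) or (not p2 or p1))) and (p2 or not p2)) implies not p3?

13

Initial set: {(((not p4 and ((not p4 and not p3) or (not p2 or p1))) and (p2 or not p2)) implies not p3)}.
(((not p4 and ((not p4 and not p3) or (not p2 or p1))) and (p2 or not p2)) implies not p3): β-rule — branch into not ((not p4 and ((not p4 and not p3) or (not p2 or p1))) and (p2 or not p2))  //  not p3.
  branch 1 (add not ((not p4 and ((not p4 and not p3) or (not p2 or p1))) and (p2 or not p2))):
    not ((not p4 and ((not p4 and not p3) or (not p2 or p1))) and (p2 or not p2)): β-rule — branch into not (not p4 and ((not p4 and not p3) or (not p2 or p1)))  //  not (p2 or not p2).
      branch 1.1 (add not (not p4 and ((not p4 and not p3) or (not p2 or p1)))):
        not (not p4 and ((not p4 and not p3) or (not p2 or p1))): β-rule — branch into not not p4  //  not ((not p4 and not p3) or (not p2 or p1)).
          branch 1.1.1 (add not not p4):
            ○ open, literals {p4=true}.
          branch 1.1.2 (add not ((not p4 and not p3) or (not p2 or p1))):
            not ((not p4 and not p3) or (not p2 or p1)): α-rule — add not (not p4 and not p3), not (not p2 or p1).
            not (not p2 or p1): α-rule — add not not p2, not p1.
            not (not p4 and not p3): β-rule — branch into not not p4  //  not not p3.
              branch 1.1.2.1 (add not not p4):
                ○ open, literals {p1=false, p2=true, p4=true}.
              branch 1.1.2.2 (add not not p3):
                ○ open, literals {p1=false, p2=true, p3=true}.
      branch 1.2 (add not (p2 or not p2)):
        not (p2 or not p2): α-rule — add not p2, not not p2.
        × closes — contains both p2 and not p2.
  branch 2 (add not p3):
    ○ open, literals {p3=false}.
1 branch closed, 4 open.
Each open branch fixes some atoms; the unmentioned ones are free. Counting distinct full assignments: branch {p4=true} (p3, p1, p2) contributes 8 new; branch {p1=false, p2=true, p4=true} (p3) contributes 0 new; branch {p1=false, p2=true, p3=true} (p4) contributes 1 new; branch {p3=false} (p4, p1, p2) contributes 4 new. Total: 13.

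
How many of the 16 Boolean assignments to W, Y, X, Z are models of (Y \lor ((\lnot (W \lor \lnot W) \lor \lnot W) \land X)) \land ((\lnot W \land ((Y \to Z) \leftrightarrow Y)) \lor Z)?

5

Initial set: {((Y \lor ((\lnot (W \lor \lnot W) \lor \lnot W) \land X)) \land ((\lnot W \land ((Y \to Z) \leftrightarrow Y)) \lor Z))}.
((Y \lor ((\lnot (W \lor \lnot W) \lor \lnot W) \land X)) \land ((\lnot W \land ((Y \to Z) \leftrightarrow Y)) \lor Z)): α-rule — add (Y \lor ((\lnot (W \lor \lnot W) \lor \lnot W) \land X)), ((\lnot W \land ((Y \to Z) \leftrightarrow Y)) \lor Z).
(Y \lor ((\lnot (W \lor \lnot W) \lor \lnot W) \land X)): β-rule — branch into Y  //  ((\lnot (W \lor \lnot W) \lor \lnot W) \land X).
  branch 1 (add Y):
    ((\lnot W \land ((Y \to Z) \leftrightarrow Y)) \lor Z): β-rule — branch into (\lnot W \land ((Y \to Z) \leftrightarrow Y))  //  Z.
      branch 1.1 (add (\lnot W \land ((Y \to Z) \leftrightarrow Y))):
        (\lnot W \land ((Y \to Z) \leftrightarrow Y)): α-rule — add \lnot W, ((Y \to Z) \leftrightarrow Y).
        ((Y \to Z) \leftrightarrow Y): β-rule — branch into (Y \to Z), Y  //  \lnot (Y \to Z), \lnot Y.
          branch 1.1.1 (add (Y \to Z), Y):
            (Y \to Z): β-rule — branch into \lnot Y  //  Z.
              branch 1.1.1.1 (add \lnot Y):
                × closes — contains both Y and \lnot Y.
              branch 1.1.1.2 (add Z):
                ○ open, literals {W=0, Y=1, Z=1}.
          branch 1.1.2 (add \lnot (Y \to Z), \lnot Y):
            × closes — contains both Y and \lnot Y.
      branch 1.2 (add Z):
        ○ open, literals {Y=1, Z=1}.
  branch 2 (add ((\lnot (W \lor \lnot W) \lor \lnot W) \land X)):
    ((\lnot (W \lor \lnot W) \lor \lnot W) \land X): α-rule — add (\lnot (W \lor \lnot W) \lor \lnot W), X.
    ((\lnot W \land ((Y \to Z) \leftrightarrow Y)) \lor Z): β-rule — branch into (\lnot W \land ((Y \to Z) \leftrightarrow Y))  //  Z.
      branch 2.1 (add (\lnot W \land ((Y \to Z) \leftrightarrow Y))):
        (\lnot W \land ((Y \to Z) \leftrightarrow Y)): α-rule — add \lnot W, ((Y \to Z) \leftrightarrow Y).
        (\lnot (W \lor \lnot W) \lor \lnot W): β-rule — branch into \lnot (W \lor \lnot W)  //  \lnot W.
          branch 2.1.1 (add \lnot (W \lor \lnot W)):
            \lnot (W \lor \lnot W): α-rule — add \lnot W, \lnot \lnot W.
            × closes — contains both W and \lnot W.
          branch 2.1.2 (add \lnot W):
            ((Y \to Z) \leftrightarrow Y): β-rule — branch into (Y \to Z), Y  //  \lnot (Y \to Z), \lnot Y.
              branch 2.1.2.1 (add (Y \to Z), Y):
                (Y \to Z): β-rule — branch into \lnot Y  //  Z.
                  branch 2.1.2.1.1 (add \lnot Y):
                    × closes — contains both Y and \lnot Y.
                  branch 2.1.2.1.2 (add Z):
                    ○ open, literals {W=0, X=1, Y=1, Z=1}.
              branch 2.1.2.2 (add \lnot (Y \to Z), \lnot Y):
                \lnot (Y \to Z): α-rule — add Y, \lnot Z.
                × closes — contains both Y and \lnot Y.
      branch 2.2 (add Z):
        (\lnot (W \lor \lnot W) \lor \lnot W): β-rule — branch into \lnot (W \lor \lnot W)  //  \lnot W.
          branch 2.2.1 (add \lnot (W \lor \lnot W)):
            \lnot (W \lor \lnot W): α-rule — add \lnot W, \lnot \lnot W.
            × closes — contains both W and \lnot W.
          branch 2.2.2 (add \lnot W):
            ○ open, literals {W=0, X=1, Z=1}.
6 branches closed, 4 open.
Each open branch fixes some atoms; the unmentioned ones are free. Counting distinct full assignments: branch {W=0, Y=1, Z=1} (X) contributes 2 new; branch {Y=1, Z=1} (W, X) contributes 2 new; branch {W=0, X=1, Y=1, Z=1} (none free) contributes 0 new; branch {W=0, X=1, Z=1} (Y) contributes 1 new. Total: 5.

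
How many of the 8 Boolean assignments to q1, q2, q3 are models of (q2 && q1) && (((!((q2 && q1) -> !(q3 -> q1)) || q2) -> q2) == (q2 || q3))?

2

Initial set: {T ((q2 && q1) && (((!((q2 && q1) -> !(q3 -> q1)) || q2) -> q2) == (q2 || q3)))}.
T ((q2 && q1) && (((!((q2 && q1) -> !(q3 -> q1)) || q2) -> q2) == (q2 || q3))): α-rule — add T (q2 && q1), T (((!((q2 && q1) -> !(q3 -> q1)) || q2) -> q2) == (q2 || q3)).
T (q2 && q1): α-rule — add T q2, T q1.
T (((!((q2 && q1) -> !(q3 -> q1)) || q2) -> q2) == (q2 || q3)): β-rule — branch into T ((!((q2 && q1) -> !(q3 -> q1)) || q2) -> q2), T (q2 || q3)  //  F ((!((q2 && q1) -> !(q3 -> q1)) || q2) -> q2), F (q2 || q3).
  branch 1 (add T ((!((q2 && q1) -> !(q3 -> q1)) || q2) -> q2), T (q2 || q3)):
    T ((!((q2 && q1) -> !(q3 -> q1)) || q2) -> q2): β-rule — branch into F (!((q2 && q1) -> !(q3 -> q1)) || q2)  //  T q2.
      branch 1.1 (add F (!((q2 && q1) -> !(q3 -> q1)) || q2)):
        F (!((q2 && q1) -> !(q3 -> q1)) || q2): α-rule — add F !((q2 && q1) -> !(q3 -> q1)), F q2.
        × closes — contains both q2 and !q2.
      branch 1.2 (add T q2):
        T (q2 || q3): β-rule — branch into T q2  //  T q3.
          branch 1.2.1 (add T q2):
            ○ open, literals {q1=T, q2=T}.
          branch 1.2.2 (add T q3):
            ○ open, literals {q1=T, q2=T, q3=T}.
  branch 2 (add F ((!((q2 && q1) -> !(q3 -> q1)) || q2) -> q2), F (q2 || q3)):
    F ((!((q2 && q1) -> !(q3 -> q1)) || q2) -> q2): α-rule — add T (!((q2 && q1) -> !(q3 -> q1)) || q2), F q2.
    × closes — contains both q2 and !q2.
2 branches closed, 2 open.
Each open branch fixes some atoms; the unmentioned ones are free. Counting distinct full assignments: branch {q1=T, q2=T} (q3) contributes 2 new; branch {q1=T, q2=T, q3=T} (none free) contributes 0 new. Total: 2.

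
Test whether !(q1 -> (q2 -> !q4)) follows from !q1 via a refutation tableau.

Initial set: {T !q1; F !(q1 -> (q2 -> !q4))}.
F !(q1 -> (q2 -> !q4)): β-rule — branch into F q1  //  T (q2 -> !q4).
  branch 1 (add F q1):
    ○ open, literals {q1=false}.
  branch 2 (add T (q2 -> !q4)):
    T (q2 -> !q4): β-rule — branch into F q2  //  T !q4.
      branch 2.1 (add F q2):
        ○ open, literals {q1=false, q2=false}.
      branch 2.2 (add T !q4):
        ○ open, literals {q1=false, q4=false}.
0 branches closed, 3 open.
An open branch gives a countermodel: q1=false (unmentioned atoms arbitrary); the premises hold there but the conclusion fails.

No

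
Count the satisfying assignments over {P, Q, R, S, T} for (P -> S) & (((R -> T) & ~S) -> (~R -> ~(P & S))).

Initial set: {((P -> S) & (((R -> T) & ~S) -> (~R -> ~(P & S))))}.
((P -> S) & (((R -> T) & ~S) -> (~R -> ~(P & S)))): α-rule — add (P -> S), (((R -> T) & ~S) -> (~R -> ~(P & S))).
(P -> S): β-rule — branch into ~P  //  S.
  branch 1 (add ~P):
    (((R -> T) & ~S) -> (~R -> ~(P & S))): β-rule — branch into ~((R -> T) & ~S)  //  (~R -> ~(P & S)).
      branch 1.1 (add ~((R -> T) & ~S)):
        ~((R -> T) & ~S): β-rule — branch into ~(R -> T)  //  ~~S.
          branch 1.1.1 (add ~(R -> T)):
            ~(R -> T): α-rule — add R, ~T.
            ○ open, literals {P=false, R=true, T=false}.
          branch 1.1.2 (add ~~S):
            ○ open, literals {P=false, S=true}.
      branch 1.2 (add (~R -> ~(P & S))):
        (~R -> ~(P & S)): β-rule — branch into ~~R  //  ~(P & S).
          branch 1.2.1 (add ~~R):
            ○ open, literals {P=false, R=true}.
          branch 1.2.2 (add ~(P & S)):
            ~(P & S): β-rule — branch into ~P  //  ~S.
              branch 1.2.2.1 (add ~P):
                ○ open, literals {P=false}.
              branch 1.2.2.2 (add ~S):
                ○ open, literals {P=false, S=false}.
  branch 2 (add S):
    (((R -> T) & ~S) -> (~R -> ~(P & S))): β-rule — branch into ~((R -> T) & ~S)  //  (~R -> ~(P & S)).
      branch 2.1 (add ~((R -> T) & ~S)):
        ~((R -> T) & ~S): β-rule — branch into ~(R -> T)  //  ~~S.
          branch 2.1.1 (add ~(R -> T)):
            ~(R -> T): α-rule — add R, ~T.
            ○ open, literals {R=true, S=true, T=false}.
          branch 2.1.2 (add ~~S):
            ○ open, literals {S=true}.
      branch 2.2 (add (~R -> ~(P & S))):
        (~R -> ~(P & S)): β-rule — branch into ~~R  //  ~(P & S).
          branch 2.2.1 (add ~~R):
            ○ open, literals {R=true, S=true}.
          branch 2.2.2 (add ~(P & S)):
            ~(P & S): β-rule — branch into ~P  //  ~S.
              branch 2.2.2.1 (add ~P):
                ○ open, literals {P=false, S=true}.
              branch 2.2.2.2 (add ~S):
                × closes — contains both S and ~S.
1 branch closed, 9 open.
Each open branch fixes some atoms; the unmentioned ones are free. Counting distinct full assignments: branch {P=false, R=true, T=false} (Q, S) contributes 4 new; branch {P=false, S=true} (Q, R, T) contributes 6 new; branch {P=false, R=true} (Q, S, T) contributes 2 new; branch {P=false} (Q, R, S, T) contributes 4 new; branch {P=false, S=false} (Q, R, T) contributes 0 new; branch {R=true, S=true, T=false} (P, Q) contributes 2 new; branch {S=true} (P, Q, R, T) contributes 6 new; branch {R=true, S=true} (P, Q, T) contributes 0 new; branch {P=false, S=true} (Q, R, T) contributes 0 new. Total: 24.

24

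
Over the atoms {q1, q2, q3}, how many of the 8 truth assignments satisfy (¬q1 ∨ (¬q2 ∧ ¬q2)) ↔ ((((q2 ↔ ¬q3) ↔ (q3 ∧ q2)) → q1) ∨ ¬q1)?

6

Initial set: {((¬q1 ∨ (¬q2 ∧ ¬q2)) ↔ ((((q2 ↔ ¬q3) ↔ (q3 ∧ q2)) → q1) ∨ ¬q1))}.
((¬q1 ∨ (¬q2 ∧ ¬q2)) ↔ ((((q2 ↔ ¬q3) ↔ (q3 ∧ q2)) → q1) ∨ ¬q1)): β-rule — branch into (¬q1 ∨ (¬q2 ∧ ¬q2)), ((((q2 ↔ ¬q3) ↔ (q3 ∧ q2)) → q1) ∨ ¬q1)  //  ¬(¬q1 ∨ (¬q2 ∧ ¬q2)), ¬((((q2 ↔ ¬q3) ↔ (q3 ∧ q2)) → q1) ∨ ¬q1).
  branch 1 (add (¬q1 ∨ (¬q2 ∧ ¬q2)), ((((q2 ↔ ¬q3) ↔ (q3 ∧ q2)) → q1) ∨ ¬q1)):
    (¬q1 ∨ (¬q2 ∧ ¬q2)): β-rule — branch into ¬q1  //  (¬q2 ∧ ¬q2).
      branch 1.1 (add ¬q1):
        ((((q2 ↔ ¬q3) ↔ (q3 ∧ q2)) → q1) ∨ ¬q1): β-rule — branch into (((q2 ↔ ¬q3) ↔ (q3 ∧ q2)) → q1)  //  ¬q1.
          branch 1.1.1 (add (((q2 ↔ ¬q3) ↔ (q3 ∧ q2)) → q1)):
            (((q2 ↔ ¬q3) ↔ (q3 ∧ q2)) → q1): β-rule — branch into ¬((q2 ↔ ¬q3) ↔ (q3 ∧ q2))  //  q1.
              branch 1.1.1.1 (add ¬((q2 ↔ ¬q3) ↔ (q3 ∧ q2))):
                ¬((q2 ↔ ¬q3) ↔ (q3 ∧ q2)): β-rule — branch into (q2 ↔ ¬q3), ¬(q3 ∧ q2)  //  ¬(q2 ↔ ¬q3), (q3 ∧ q2).
                  branch 1.1.1.1.1 (add (q2 ↔ ¬q3), ¬(q3 ∧ q2)):
                    (q2 ↔ ¬q3): β-rule — branch into q2, ¬q3  //  ¬q2, ¬¬q3.
                      branch 1.1.1.1.1.1 (add q2, ¬q3):
                        ¬(q3 ∧ q2): β-rule — branch into ¬q3  //  ¬q2.
                          branch 1.1.1.1.1.1.1 (add ¬q3):
                            ○ open, literals {q1=F, q2=T, q3=F}.
                          branch 1.1.1.1.1.1.2 (add ¬q2):
                            × closes — contains both q2 and ¬q2.
                      branch 1.1.1.1.1.2 (add ¬q2, ¬¬q3):
                        ¬(q3 ∧ q2): β-rule — branch into ¬q3  //  ¬q2.
                          branch 1.1.1.1.1.2.1 (add ¬q3):
                            × closes — contains both q3 and ¬q3.
                          branch 1.1.1.1.1.2.2 (add ¬q2):
                            ○ open, literals {q1=F, q2=F, q3=T}.
                  branch 1.1.1.1.2 (add ¬(q2 ↔ ¬q3), (q3 ∧ q2)):
                    (q3 ∧ q2): α-rule — add q3, q2.
                    ¬(q2 ↔ ¬q3): β-rule — branch into q2, ¬¬q3  //  ¬q2, ¬q3.
                      branch 1.1.1.1.2.1 (add q2, ¬¬q3):
                        ○ open, literals {q1=F, q2=T, q3=T}.
                      branch 1.1.1.1.2.2 (add ¬q2, ¬q3):
                        × closes — contains both q2 and ¬q2.
              branch 1.1.1.2 (add q1):
                × closes — contains both q1 and ¬q1.
          branch 1.1.2 (add ¬q1):
            ○ open, literals {q1=F}.
      branch 1.2 (add (¬q2 ∧ ¬q2)):
        (¬q2 ∧ ¬q2): α-rule — add ¬q2, ¬q2.
        ((((q2 ↔ ¬q3) ↔ (q3 ∧ q2)) → q1) ∨ ¬q1): β-rule — branch into (((q2 ↔ ¬q3) ↔ (q3 ∧ q2)) → q1)  //  ¬q1.
          branch 1.2.1 (add (((q2 ↔ ¬q3) ↔ (q3 ∧ q2)) → q1)):
            (((q2 ↔ ¬q3) ↔ (q3 ∧ q2)) → q1): β-rule — branch into ¬((q2 ↔ ¬q3) ↔ (q3 ∧ q2))  //  q1.
              branch 1.2.1.1 (add ¬((q2 ↔ ¬q3) ↔ (q3 ∧ q2))):
                ¬((q2 ↔ ¬q3) ↔ (q3 ∧ q2)): β-rule — branch into (q2 ↔ ¬q3), ¬(q3 ∧ q2)  //  ¬(q2 ↔ ¬q3), (q3 ∧ q2).
                  branch 1.2.1.1.1 (add (q2 ↔ ¬q3), ¬(q3 ∧ q2)):
                    (q2 ↔ ¬q3): β-rule — branch into q2, ¬q3  //  ¬q2, ¬¬q3.
                      branch 1.2.1.1.1.1 (add q2, ¬q3):
                        × closes — contains both q2 and ¬q2.
                      branch 1.2.1.1.1.2 (add ¬q2, ¬¬q3):
                        ¬(q3 ∧ q2): β-rule — branch into ¬q3  //  ¬q2.
                          branch 1.2.1.1.1.2.1 (add ¬q3):
                            × closes — contains both q3 and ¬q3.
                          branch 1.2.1.1.1.2.2 (add ¬q2):
                            ○ open, literals {q2=F, q3=T}.
                  branch 1.2.1.1.2 (add ¬(q2 ↔ ¬q3), (q3 ∧ q2)):
                    (q3 ∧ q2): α-rule — add q3, q2.
                    × closes — contains both q2 and ¬q2.
              branch 1.2.1.2 (add q1):
                ○ open, literals {q1=T, q2=F}.
          branch 1.2.2 (add ¬q1):
            ○ open, literals {q1=F, q2=F}.
  branch 2 (add ¬(¬q1 ∨ (¬q2 ∧ ¬q2)), ¬((((q2 ↔ ¬q3) ↔ (q3 ∧ q2)) → q1) ∨ ¬q1)):
    ¬(¬q1 ∨ (¬q2 ∧ ¬q2)): α-rule — add ¬¬q1, ¬(¬q2 ∧ ¬q2).
    ¬((((q2 ↔ ¬q3) ↔ (q3 ∧ q2)) → q1) ∨ ¬q1): α-rule — add ¬(((q2 ↔ ¬q3) ↔ (q3 ∧ q2)) → q1), ¬¬q1.
    ¬(((q2 ↔ ¬q3) ↔ (q3 ∧ q2)) → q1): α-rule — add ((q2 ↔ ¬q3) ↔ (q3 ∧ q2)), ¬q1.
    × closes — contains both q1 and ¬q1.
8 branches closed, 7 open.
Each open branch fixes some atoms; the unmentioned ones are free. Counting distinct full assignments: branch {q1=F, q2=T, q3=F} (none free) contributes 1 new; branch {q1=F, q2=F, q3=T} (none free) contributes 1 new; branch {q1=F, q2=T, q3=T} (none free) contributes 1 new; branch {q1=F} (q2, q3) contributes 1 new; branch {q2=F, q3=T} (q1) contributes 1 new; branch {q1=T, q2=F} (q3) contributes 1 new; branch {q1=F, q2=F} (q3) contributes 0 new. Total: 6.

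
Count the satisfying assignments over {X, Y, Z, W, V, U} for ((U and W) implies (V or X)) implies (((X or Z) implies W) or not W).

Initial set: {(((U and W) implies (V or X)) implies (((X or Z) implies W) or not W))}.
(((U and W) implies (V or X)) implies (((X or Z) implies W) or not W)): β-rule — branch into not ((U and W) implies (V or X))  //  (((X or Z) implies W) or not W).
  branch 1 (add not ((U and W) implies (V or X))):
    not ((U and W) implies (V or X)): α-rule — add (U and W), not (V or X).
    (U and W): α-rule — add U, W.
    not (V or X): α-rule — add not V, not X.
    ○ open, literals {U=T, V=F, W=T, X=F}.
  branch 2 (add (((X or Z) implies W) or not W)):
    (((X or Z) implies W) or not W): β-rule — branch into ((X or Z) implies W)  //  not W.
      branch 2.1 (add ((X or Z) implies W)):
        ((X or Z) implies W): β-rule — branch into not (X or Z)  //  W.
          branch 2.1.1 (add not (X or Z)):
            not (X or Z): α-rule — add not X, not Z.
            ○ open, literals {X=F, Z=F}.
          branch 2.1.2 (add W):
            ○ open, literals {W=T}.
      branch 2.2 (add not W):
        ○ open, literals {W=F}.
0 branches closed, 4 open.
Each open branch fixes some atoms; the unmentioned ones are free. Counting distinct full assignments: branch {U=T, V=F, W=T, X=F} (Y, Z) contributes 4 new; branch {X=F, Z=F} (Y, W, V, U) contributes 14 new; branch {W=T} (X, Y, Z, V, U) contributes 22 new; branch {W=F} (X, Y, Z, V, U) contributes 24 new. Total: 64.

64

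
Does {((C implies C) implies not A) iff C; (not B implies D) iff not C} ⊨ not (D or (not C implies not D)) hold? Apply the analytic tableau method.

Initial set: {T (((C implies C) implies not A) iff C); T ((not B implies D) iff not C); F not (D or (not C implies not D))}.
T (((C implies C) implies not A) iff C): β-rule — branch into T ((C implies C) implies not A), T C  //  F ((C implies C) implies not A), F C.
  branch 1 (add T ((C implies C) implies not A), T C):
    T ((not B implies D) iff not C): β-rule — branch into T (not B implies D), T not C  //  F (not B implies D), F not C.
      branch 1.1 (add T (not B implies D), T not C):
        × closes — contains both C and not C.
      branch 1.2 (add F (not B implies D), F not C):
        F (not B implies D): α-rule — add T not B, F D.
        F not (D or (not C implies not D)): β-rule — branch into T D  //  T (not C implies not D).
          branch 1.2.1 (add T D):
            × closes — contains both D and not D.
          branch 1.2.2 (add T (not C implies not D)):
            T ((C implies C) implies not A): β-rule — branch into F (C implies C)  //  T not A.
              branch 1.2.2.1 (add F (C implies C)):
                F (C implies C): α-rule — add T C, F C.
                × closes — contains both C and not C.
              branch 1.2.2.2 (add T not A):
                T (not C implies not D): β-rule — branch into F not C  //  T not D.
                  branch 1.2.2.2.1 (add F not C):
                    ○ open, literals {A=F, B=F, C=T, D=F}.
                  branch 1.2.2.2.2 (add T not D):
                    ○ open, literals {A=F, B=F, C=T, D=F}.
  branch 2 (add F ((C implies C) implies not A), F C):
    F ((C implies C) implies not A): α-rule — add T (C implies C), F not A.
    T ((not B implies D) iff not C): β-rule — branch into T (not B implies D), T not C  //  F (not B implies D), F not C.
      branch 2.1 (add T (not B implies D), T not C):
        F not (D or (not C implies not D)): β-rule — branch into T D  //  T (not C implies not D).
          branch 2.1.1 (add T D):
            T (C implies C): β-rule — branch into F C  //  T C.
              branch 2.1.1.1 (add F C):
                T (not B implies D): β-rule — branch into F not B  //  T D.
                  branch 2.1.1.1.1 (add F not B):
                    ○ open, literals {A=T, B=T, C=F, D=T}.
                  branch 2.1.1.1.2 (add T D):
                    ○ open, literals {A=T, C=F, D=T}.
              branch 2.1.1.2 (add T C):
                × closes — contains both C and not C.
          branch 2.1.2 (add T (not C implies not D)):
            T (C implies C): β-rule — branch into F C  //  T C.
              branch 2.1.2.1 (add F C):
                T (not B implies D): β-rule — branch into F not B  //  T D.
                  branch 2.1.2.1.1 (add F not B):
                    T (not C implies not D): β-rule — branch into F not C  //  T not D.
                      branch 2.1.2.1.1.1 (add F not C):
                        × closes — contains both C and not C.
                      branch 2.1.2.1.1.2 (add T not D):
                        ○ open, literals {A=T, B=T, C=F, D=F}.
                  branch 2.1.2.1.2 (add T D):
                    T (not C implies not D): β-rule — branch into F not C  //  T not D.
                      branch 2.1.2.1.2.1 (add F not C):
                        × closes — contains both C and not C.
                      branch 2.1.2.1.2.2 (add T not D):
                        × closes — contains both D and not D.
              branch 2.1.2.2 (add T C):
                × closes — contains both C and not C.
      branch 2.2 (add F (not B implies D), F not C):
        × closes — contains both C and not C.
9 branches closed, 5 open.
An open branch gives a countermodel: A=F, B=F, C=T, D=F (unmentioned atoms arbitrary); the premises hold there but the conclusion fails.

No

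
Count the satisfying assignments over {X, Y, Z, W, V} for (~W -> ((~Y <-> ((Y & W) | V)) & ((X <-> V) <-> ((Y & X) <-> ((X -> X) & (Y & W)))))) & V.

Initial set: {((~W -> ((~Y <-> ((Y & W) | V)) & ((X <-> V) <-> ((Y & X) <-> ((X -> X) & (Y & W)))))) & V)}.
((~W -> ((~Y <-> ((Y & W) | V)) & ((X <-> V) <-> ((Y & X) <-> ((X -> X) & (Y & W)))))) & V): α-rule — add (~W -> ((~Y <-> ((Y & W) | V)) & ((X <-> V) <-> ((Y & X) <-> ((X -> X) & (Y & W)))))), V.
(~W -> ((~Y <-> ((Y & W) | V)) & ((X <-> V) <-> ((Y & X) <-> ((X -> X) & (Y & W)))))): β-rule — branch into ~~W  //  ((~Y <-> ((Y & W) | V)) & ((X <-> V) <-> ((Y & X) <-> ((X -> X) & (Y & W))))).
  branch 1 (add ~~W):
    ○ open, literals {V=true, W=true}.
  branch 2 (add ((~Y <-> ((Y & W) | V)) & ((X <-> V) <-> ((Y & X) <-> ((X -> X) & (Y & W)))))):
    ((~Y <-> ((Y & W) | V)) & ((X <-> V) <-> ((Y & X) <-> ((X -> X) & (Y & W))))): α-rule — add (~Y <-> ((Y & W) | V)), ((X <-> V) <-> ((Y & X) <-> ((X -> X) & (Y & W)))).
    (~Y <-> ((Y & W) | V)): β-rule — branch into ~Y, ((Y & W) | V)  //  ~~Y, ~((Y & W) | V).
      branch 2.1 (add ~Y, ((Y & W) | V)):
        ((X <-> V) <-> ((Y & X) <-> ((X -> X) & (Y & W)))): β-rule — branch into (X <-> V), ((Y & X) <-> ((X -> X) & (Y & W)))  //  ~(X <-> V), ~((Y & X) <-> ((X -> X) & (Y & W))).
          branch 2.1.1 (add (X <-> V), ((Y & X) <-> ((X -> X) & (Y & W)))):
            ((Y & W) | V): β-rule — branch into (Y & W)  //  V.
              branch 2.1.1.1 (add (Y & W)):
                (Y & W): α-rule — add Y, W.
                × closes — contains both Y and ~Y.
              branch 2.1.1.2 (add V):
                (X <-> V): β-rule — branch into X, V  //  ~X, ~V.
                  branch 2.1.1.2.1 (add X, V):
                    ((Y & X) <-> ((X -> X) & (Y & W))): β-rule — branch into (Y & X), ((X -> X) & (Y & W))  //  ~(Y & X), ~((X -> X) & (Y & W)).
                      branch 2.1.1.2.1.1 (add (Y & X), ((X -> X) & (Y & W))):
                        (Y & X): α-rule — add Y, X.
                        × closes — contains both Y and ~Y.
                      branch 2.1.1.2.1.2 (add ~(Y & X), ~((X -> X) & (Y & W))):
                        ~(Y & X): β-rule — branch into ~Y  //  ~X.
                          branch 2.1.1.2.1.2.1 (add ~Y):
                            ~((X -> X) & (Y & W)): β-rule — branch into ~(X -> X)  //  ~(Y & W).
                              branch 2.1.1.2.1.2.1.1 (add ~(X -> X)):
                                ~(X -> X): α-rule — add X, ~X.
                                × closes — contains both X and ~X.
                              branch 2.1.1.2.1.2.1.2 (add ~(Y & W)):
                                ~(Y & W): β-rule — branch into ~Y  //  ~W.
                                  branch 2.1.1.2.1.2.1.2.1 (add ~Y):
                                    ○ open, literals {V=true, X=true, Y=false}.
                                  branch 2.1.1.2.1.2.1.2.2 (add ~W):
                                    ○ open, literals {V=true, W=false, X=true, Y=false}.
                          branch 2.1.1.2.1.2.2 (add ~X):
                            × closes — contains both X and ~X.
                  branch 2.1.1.2.2 (add ~X, ~V):
                    × closes — contains both V and ~V.
          branch 2.1.2 (add ~(X <-> V), ~((Y & X) <-> ((X -> X) & (Y & W)))):
            ((Y & W) | V): β-rule — branch into (Y & W)  //  V.
              branch 2.1.2.1 (add (Y & W)):
                (Y & W): α-rule — add Y, W.
                × closes — contains both Y and ~Y.
              branch 2.1.2.2 (add V):
                ~(X <-> V): β-rule — branch into X, ~V  //  ~X, V.
                  branch 2.1.2.2.1 (add X, ~V):
                    × closes — contains both V and ~V.
                  branch 2.1.2.2.2 (add ~X, V):
                    ~((Y & X) <-> ((X -> X) & (Y & W))): β-rule — branch into (Y & X), ~((X -> X) & (Y & W))  //  ~(Y & X), ((X -> X) & (Y & W)).
                      branch 2.1.2.2.2.1 (add (Y & X), ~((X -> X) & (Y & W))):
                        (Y & X): α-rule — add Y, X.
                        × closes — contains both Y and ~Y.
                      branch 2.1.2.2.2.2 (add ~(Y & X), ((X -> X) & (Y & W))):
                        ((X -> X) & (Y & W)): α-rule — add (X -> X), (Y & W).
                        (Y & W): α-rule — add Y, W.
                        × closes — contains both Y and ~Y.
      branch 2.2 (add ~~Y, ~((Y & W) | V)):
        ~((Y & W) | V): α-rule — add ~(Y & W), ~V.
        × closes — contains both V and ~V.
10 branches closed, 3 open.
Each open branch fixes some atoms; the unmentioned ones are free. Counting distinct full assignments: branch {V=true, W=true} (X, Y, Z) contributes 8 new; branch {V=true, X=true, Y=false} (Z, W) contributes 2 new; branch {V=true, W=false, X=true, Y=false} (Z) contributes 0 new. Total: 10.

10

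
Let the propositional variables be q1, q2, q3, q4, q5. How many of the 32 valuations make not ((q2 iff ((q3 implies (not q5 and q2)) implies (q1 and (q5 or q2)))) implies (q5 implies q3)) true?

Initial set: {not ((q2 iff ((q3 implies (not q5 and q2)) implies (q1 and (q5 or q2)))) implies (q5 implies q3))}.
not ((q2 iff ((q3 implies (not q5 and q2)) implies (q1 and (q5 or q2)))) implies (q5 implies q3)): α-rule — add (q2 iff ((q3 implies (not q5 and q2)) implies (q1 and (q5 or q2)))), not (q5 implies q3).
not (q5 implies q3): α-rule — add q5, not q3.
(q2 iff ((q3 implies (not q5 and q2)) implies (q1 and (q5 or q2)))): β-rule — branch into q2, ((q3 implies (not q5 and q2)) implies (q1 and (q5 or q2)))  //  not q2, not ((q3 implies (not q5 and q2)) implies (q1 and (q5 or q2))).
  branch 1 (add q2, ((q3 implies (not q5 and q2)) implies (q1 and (q5 or q2)))):
    ((q3 implies (not q5 and q2)) implies (q1 and (q5 or q2))): β-rule — branch into not (q3 implies (not q5 and q2))  //  (q1 and (q5 or q2)).
      branch 1.1 (add not (q3 implies (not q5 and q2))):
        not (q3 implies (not q5 and q2)): α-rule — add q3, not (not q5 and q2).
        × closes — contains both q3 and not q3.
      branch 1.2 (add (q1 and (q5 or q2))):
        (q1 and (q5 or q2)): α-rule — add q1, (q5 or q2).
        (q5 or q2): β-rule — branch into q5  //  q2.
          branch 1.2.1 (add q5):
            ○ open, literals {q1=T, q2=T, q3=F, q5=T}.
          branch 1.2.2 (add q2):
            ○ open, literals {q1=T, q2=T, q3=F, q5=T}.
  branch 2 (add not q2, not ((q3 implies (not q5 and q2)) implies (q1 and (q5 or q2)))):
    not ((q3 implies (not q5 and q2)) implies (q1 and (q5 or q2))): α-rule — add (q3 implies (not q5 and q2)), not (q1 and (q5 or q2)).
    (q3 implies (not q5 and q2)): β-rule — branch into not q3  //  (not q5 and q2).
      branch 2.1 (add not q3):
        not (q1 and (q5 or q2)): β-rule — branch into not q1  //  not (q5 or q2).
          branch 2.1.1 (add not q1):
            ○ open, literals {q1=F, q2=F, q3=F, q5=T}.
          branch 2.1.2 (add not (q5 or q2)):
            not (q5 or q2): α-rule — add not q5, not q2.
            × closes — contains both q5 and not q5.
      branch 2.2 (add (not q5 and q2)):
        (not q5 and q2): α-rule — add not q5, q2.
        × closes — contains both q5 and not q5.
3 branches closed, 3 open.
Each open branch fixes some atoms; the unmentioned ones are free. Counting distinct full assignments: branch {q1=T, q2=T, q3=F, q5=T} (q4) contributes 2 new; branch {q1=T, q2=T, q3=F, q5=T} (q4) contributes 0 new; branch {q1=F, q2=F, q3=F, q5=T} (q4) contributes 2 new. Total: 4.

4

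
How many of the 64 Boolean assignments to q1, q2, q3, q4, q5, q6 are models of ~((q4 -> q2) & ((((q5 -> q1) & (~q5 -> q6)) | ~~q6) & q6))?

Initial set: {~((q4 -> q2) & ((((q5 -> q1) & (~q5 -> q6)) | ~~q6) & q6))}.
~((q4 -> q2) & ((((q5 -> q1) & (~q5 -> q6)) | ~~q6) & q6)): β-rule — branch into ~(q4 -> q2)  //  ~((((q5 -> q1) & (~q5 -> q6)) | ~~q6) & q6).
  branch 1 (add ~(q4 -> q2)):
    ~(q4 -> q2): α-rule — add q4, ~q2.
    ○ open, literals {q2=false, q4=true}.
  branch 2 (add ~((((q5 -> q1) & (~q5 -> q6)) | ~~q6) & q6)):
    ~((((q5 -> q1) & (~q5 -> q6)) | ~~q6) & q6): β-rule — branch into ~(((q5 -> q1) & (~q5 -> q6)) | ~~q6)  //  ~q6.
      branch 2.1 (add ~(((q5 -> q1) & (~q5 -> q6)) | ~~q6)):
        ~(((q5 -> q1) & (~q5 -> q6)) | ~~q6): α-rule — add ~((q5 -> q1) & (~q5 -> q6)), ~~~q6.
        ~~~q6: drop double negation, giving ~q6.
        ~((q5 -> q1) & (~q5 -> q6)): β-rule — branch into ~(q5 -> q1)  //  ~(~q5 -> q6).
          branch 2.1.1 (add ~(q5 -> q1)):
            ~(q5 -> q1): α-rule — add q5, ~q1.
            ○ open, literals {q1=false, q5=true, q6=false}.
          branch 2.1.2 (add ~(~q5 -> q6)):
            ~(~q5 -> q6): α-rule — add ~q5, ~q6.
            ○ open, literals {q5=false, q6=false}.
      branch 2.2 (add ~q6):
        ○ open, literals {q6=false}.
0 branches closed, 4 open.
Each open branch fixes some atoms; the unmentioned ones are free. Counting distinct full assignments: branch {q2=false, q4=true} (q1, q3, q5, q6) contributes 16 new; branch {q1=false, q5=true, q6=false} (q2, q3, q4) contributes 6 new; branch {q5=false, q6=false} (q1, q2, q3, q4) contributes 12 new; branch {q6=false} (q1, q2, q3, q4, q5) contributes 6 new. Total: 40.

40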